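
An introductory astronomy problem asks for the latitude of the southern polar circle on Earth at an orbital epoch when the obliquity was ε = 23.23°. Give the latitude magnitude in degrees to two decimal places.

66.77°

The polar circle is the lowest latitude that experiences at least one full rotation of continuous darkness at the northern-summer solstice; it lies at |φ| = 90° − ε = 90° − 23.23° = 66.77°.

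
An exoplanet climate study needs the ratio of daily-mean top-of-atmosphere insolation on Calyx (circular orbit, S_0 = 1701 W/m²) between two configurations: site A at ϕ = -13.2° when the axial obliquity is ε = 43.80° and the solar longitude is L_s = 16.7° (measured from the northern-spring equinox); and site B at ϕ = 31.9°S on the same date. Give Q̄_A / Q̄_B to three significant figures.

— Configuration A (ϕ=-13.2°):
Solar declination: sin δ = sin ε · sin L_s = sin 43.80° × sin 16.7° = 0.19889, so δ = +11.472°.
cos h₀ = −tan(-13.2°) tan(+11.472°) = 0.0476, h₀ = 1.5232 rad.
Bracket: h₀ sin ϕ sin δ + cos ϕ cos δ sin h₀ = 1.5232×-0.22835×0.19889 + 0.97358×0.98002×0.99887 = -0.069178 + 0.953050 = 0.883872.
Q̄ = (S_0/π) × [bracket] = (1701/π) × 0.883872 = 478.57 W/m².
— Configuration B (ϕ=-31.9°):
cos h₀ = −tan(-31.9°) tan(+11.472°) = 0.1263, h₀ = 1.4441 rad.
Bracket: h₀ sin ϕ sin δ + cos ϕ cos δ sin h₀ = 1.4441×-0.52844×0.19889 + 0.84897×0.98002×0.99199 = -0.151777 + 0.825343 = 0.673566.
Q̄ = (S_0/π) × [bracket] = (1701/π) × 0.673566 = 364.70 W/m².
Ratio Q̄_A / Q̄_B = 478.57 / 364.70 = 1.312.

Q̄_A / Q̄_B ≈ 1.31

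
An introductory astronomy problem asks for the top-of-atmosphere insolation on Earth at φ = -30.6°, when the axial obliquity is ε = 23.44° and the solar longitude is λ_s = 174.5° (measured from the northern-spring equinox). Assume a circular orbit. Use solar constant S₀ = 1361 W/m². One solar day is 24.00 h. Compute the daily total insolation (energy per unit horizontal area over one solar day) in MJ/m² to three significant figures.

31.1 MJ/m²

Solar declination: sin δ = sin ε · sin λ_s = sin 23.44° × sin 174.5° = 0.03813, so δ = +2.185°.
cos H₀ = −tan(-30.6°) tan(+2.185°) = 0.0226, H₀ = 1.5482 rad.
Bracket: H₀ sin φ sin δ + cos φ cos δ sin H₀ = 1.5482×-0.50904×0.03813 + 0.86074×0.99927×0.99975 = -0.030050 + 0.859897 = 0.829847.
Q̄ = (S₀/π) × [bracket] = (1361/π) × 0.829847 = 359.51 W/m².
Daily total = Q̄ × 24.00 h × 3600 s/h = 359.51 × 24.00 × 3600 / 10⁶ = 31.06 MJ/m².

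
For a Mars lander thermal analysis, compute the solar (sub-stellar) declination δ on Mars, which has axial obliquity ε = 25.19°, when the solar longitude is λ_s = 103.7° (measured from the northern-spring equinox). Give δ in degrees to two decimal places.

sin δ = sin ε · sin λ_s = sin 25.19° × sin 103.7° = 0.413512.
δ = arcsin(0.413512) = +24.43°.

δ = +24.43°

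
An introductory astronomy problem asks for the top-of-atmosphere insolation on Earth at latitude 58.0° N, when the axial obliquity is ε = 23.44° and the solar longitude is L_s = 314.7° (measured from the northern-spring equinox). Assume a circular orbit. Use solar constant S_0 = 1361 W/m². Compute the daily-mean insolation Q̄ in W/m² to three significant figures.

Q̄ ≈ 82.0 W/m²

Solar declination: sin δ = sin ε · sin L_s = sin 23.44° × sin 314.7° = -0.28275, so δ = -16.424°.
cos h₀ = −tan(+58.0°) tan(-16.424°) = 0.4717, h₀ = 1.0795 rad.
Bracket: h₀ sin ϕ sin δ + cos ϕ cos δ sin h₀ = 1.0795×0.84805×-0.28275 + 0.52992×0.95919×0.88174 = -0.258849 + 0.448183 = 0.189334.
Q̄ = (S_0/π) × [bracket] = (1361/π) × 0.189334 = 82.02 W/m².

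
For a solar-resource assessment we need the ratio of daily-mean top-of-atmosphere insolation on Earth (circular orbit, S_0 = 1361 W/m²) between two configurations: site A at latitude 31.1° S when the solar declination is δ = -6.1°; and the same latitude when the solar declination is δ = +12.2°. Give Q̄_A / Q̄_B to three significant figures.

— Configuration A (ϕ=-31.1°):
cos h₀ = −tan(-31.1°) tan(-6.100°) = -0.0645, h₀ = 1.6353 rad.
Bracket: h₀ sin ϕ sin δ + cos ϕ cos δ sin h₀ = 1.6353×-0.51653×-0.10626 + 0.85627×0.99434×0.99792 = 0.089756 + 0.849653 = 0.939409.
Q̄ = (S_0/π) × [bracket] = (1361/π) × 0.939409 = 406.97 W/m².
— Configuration B (ϕ=-31.1°):
cos h₀ = −tan(-31.1°) tan(+12.200°) = 0.1304, h₀ = 1.4400 rad.
Bracket: h₀ sin ϕ sin δ + cos ϕ cos δ sin h₀ = 1.4400×-0.51653×0.21132 + 0.85627×0.97742×0.99146 = -0.157180 + 0.829788 = 0.672608.
Q̄ = (S_0/π) × [bracket] = (1361/π) × 0.672608 = 291.39 W/m².
Ratio Q̄_A / Q̄_B = 406.97 / 291.39 = 1.397.

Q̄_A / Q̄_B ≈ 1.40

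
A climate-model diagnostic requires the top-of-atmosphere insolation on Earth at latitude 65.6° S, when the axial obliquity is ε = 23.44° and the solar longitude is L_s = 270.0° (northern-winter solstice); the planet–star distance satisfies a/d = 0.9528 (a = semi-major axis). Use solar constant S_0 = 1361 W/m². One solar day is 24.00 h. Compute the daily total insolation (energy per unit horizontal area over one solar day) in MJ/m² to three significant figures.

38.8 MJ/m²

Solar declination: sin δ = sin ε · sin L_s = sin 23.44° × sin 270.0° = -0.39779, so δ = -23.440°.
cos h₀ = −tan(-65.6°) tan(-23.440°) = -0.9558, h₀ = 2.8431 rad.
Bracket: h₀ sin ϕ sin δ + cos ϕ cos δ sin h₀ = 2.8431×-0.91068×-0.39779 + 0.41310×0.91748×0.29403 = 1.029940 + 0.111441 = 1.141381.
Inverse-square distance factor (a/d)² = 0.9528² = 0.907828.
Q̄ = (S_0/π) × 0.907828 × [bracket] = (1361/π) × 0.907828 × 1.141381 = 448.89 W/m².
Daily total = Q̄ × 24.00 h × 3600 s/h = 448.89 × 24.00 × 3600 / 10⁶ = 38.78 MJ/m².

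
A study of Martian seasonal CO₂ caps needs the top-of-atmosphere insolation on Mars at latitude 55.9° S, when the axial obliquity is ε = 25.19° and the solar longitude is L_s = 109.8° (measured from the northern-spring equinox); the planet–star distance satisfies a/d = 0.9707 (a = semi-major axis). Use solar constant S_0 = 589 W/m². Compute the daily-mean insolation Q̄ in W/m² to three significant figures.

Q̄ ≈ 18.4 W/m²

Solar declination: sin δ = sin ε · sin L_s = sin 25.19° × sin 109.8° = 0.40046, so δ = +23.607°.
cos h₀ = −tan(-55.9°) tan(+23.607°) = 0.6455, h₀ = 0.8691 rad.
Bracket: h₀ sin ϕ sin δ + cos ϕ cos δ sin h₀ = 0.8691×-0.82806×0.40046 + 0.56064×0.91631×0.76377 = -0.288198 + 0.392364 = 0.104166.
Inverse-square distance factor (a/d)² = 0.9707² = 0.942258.
Q̄ = (S_0/π) × 0.942258 × [bracket] = (589/π) × 0.942258 × 0.104166 = 18.40 W/m².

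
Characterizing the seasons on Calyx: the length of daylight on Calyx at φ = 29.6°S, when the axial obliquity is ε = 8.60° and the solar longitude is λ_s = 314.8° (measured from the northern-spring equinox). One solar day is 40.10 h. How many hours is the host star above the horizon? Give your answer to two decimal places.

20.82 h

Solar declination: sin δ = sin ε · sin λ_s = sin 8.60° × sin 314.8° = -0.10611, so δ = -6.091°.
cos H₀ = −tan φ · tan δ = −tan(-29.6°) × tan(-6.091°) = -0.0606, so H₀ = 1.6315 rad = 93.48°.
Daylight = 2H₀/(2π) × 40.10 h = (1.6315/π) × 40.10 = 20.82 h.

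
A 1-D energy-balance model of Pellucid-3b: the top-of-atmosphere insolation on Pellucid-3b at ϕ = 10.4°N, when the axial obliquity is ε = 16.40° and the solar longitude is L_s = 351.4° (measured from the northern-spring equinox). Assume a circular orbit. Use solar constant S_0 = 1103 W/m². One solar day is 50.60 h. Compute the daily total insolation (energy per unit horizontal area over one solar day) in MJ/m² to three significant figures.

62.1 MJ/m²

Solar declination: sin δ = sin ε · sin L_s = sin 16.40° × sin 351.4° = -0.04222, so δ = -2.420°.
cos h₀ = −tan(+10.4°) tan(-2.420°) = 0.0078, h₀ = 1.5630 rad.
Bracket: h₀ sin ϕ sin δ + cos ϕ cos δ sin h₀ = 1.5630×0.18052×-0.04222 + 0.98357×0.99911×0.99997 = -0.011912 + 0.982665 = 0.970753.
Q̄ = (S_0/π) × [bracket] = (1103/π) × 0.970753 = 340.83 W/m².
Daily total = Q̄ × 50.60 h × 3600 s/h = 340.83 × 50.60 × 3600 / 10⁶ = 62.09 MJ/m².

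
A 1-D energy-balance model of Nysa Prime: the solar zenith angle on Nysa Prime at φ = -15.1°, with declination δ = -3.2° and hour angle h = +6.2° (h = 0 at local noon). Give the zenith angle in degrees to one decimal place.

cos θ_z = sin φ sin δ + cos φ cos δ cos h = 0.014542 + 0.958329 = 0.972871.
θ_z = arccos(0.972871) = 13.4°.

θ_z = 13.4°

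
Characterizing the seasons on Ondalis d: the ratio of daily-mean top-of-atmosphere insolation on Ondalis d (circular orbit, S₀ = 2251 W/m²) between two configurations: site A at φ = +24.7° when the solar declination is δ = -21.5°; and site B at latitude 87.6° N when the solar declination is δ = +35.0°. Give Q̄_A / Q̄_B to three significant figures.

— Configuration A (φ=+24.7°):
cos H₀ = −tan(+24.7°) tan(-21.500°) = 0.1812, H₀ = 1.3886 rad.
Bracket: H₀ sin φ sin δ + cos φ cos δ sin H₀ = 1.3886×0.41787×-0.36650 + 0.90851×0.93042×0.98345 = -0.212663 + 0.831306 = 0.618643.
Q̄ = (S₀/π) × [bracket] = (2251/π) × 0.618643 = 443.27 W/m².
— Configuration B (φ=+87.6°):
cos H₀ = −tan(+87.6°) tan(+35.000°) = -16.7064 ≤ −1 ⇒ polar day, H₀ = π.
Bracket: H₀ sin φ sin δ + cos φ cos δ sin H₀ = 3.1416×0.99912×0.57358 + 0.04188×0.81915×0.00000 = 1.800373 + 0.000000 = 1.800373.
Q̄ = (S₀/π) × [bracket] = (2251/π) × 1.800373 = 1290.0 W/m².
Ratio Q̄_A / Q̄_B = 443.27 / 1290.0 = 0.3436.

Q̄_A / Q̄_B ≈ 0.344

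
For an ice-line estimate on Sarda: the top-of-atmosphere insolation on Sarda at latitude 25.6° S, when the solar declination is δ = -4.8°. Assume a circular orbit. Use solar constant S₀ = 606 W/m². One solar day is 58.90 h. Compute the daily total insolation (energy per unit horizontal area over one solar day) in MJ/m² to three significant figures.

cos H₀ = −tan(-25.6°) tan(-4.800°) = -0.0402, H₀ = 1.6110 rad.
Bracket: H₀ sin φ sin δ + cos φ cos δ sin H₀ = 1.6110×-0.43209×-0.08368 + 0.90183×0.99649×0.99919 = 0.058249 + 0.897937 = 0.956186.
Q̄ = (S₀/π) × [bracket] = (606/π) × 0.956186 = 184.44 W/m².
Daily total = Q̄ × 58.90 h × 3600 s/h = 184.44 × 58.90 × 3600 / 10⁶ = 39.11 MJ/m².

39.1 MJ/m²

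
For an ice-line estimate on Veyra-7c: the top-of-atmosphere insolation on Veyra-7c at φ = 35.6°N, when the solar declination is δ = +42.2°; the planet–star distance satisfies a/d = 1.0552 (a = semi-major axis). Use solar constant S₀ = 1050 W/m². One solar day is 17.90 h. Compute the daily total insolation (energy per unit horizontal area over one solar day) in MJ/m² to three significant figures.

cos H₀ = −tan(+35.6°) tan(+42.200°) = -0.6492, H₀ = 2.2773 rad.
Bracket: H₀ sin φ sin δ + cos φ cos δ sin H₀ = 2.2773×0.58212×0.67172 + 0.81310×0.74080×0.76065 = 0.890474 + 0.458173 = 1.348647.
Inverse-square distance factor (a/d)² = 1.0552² = 1.113447.
Q̄ = (S₀/π) × 1.113447 × [bracket] = (1050/π) × 1.113447 × 1.348647 = 501.89 W/m².
Daily total = Q̄ × 17.90 h × 3600 s/h = 501.89 × 17.90 × 3600 / 10⁶ = 32.34 MJ/m².

32.3 MJ/m²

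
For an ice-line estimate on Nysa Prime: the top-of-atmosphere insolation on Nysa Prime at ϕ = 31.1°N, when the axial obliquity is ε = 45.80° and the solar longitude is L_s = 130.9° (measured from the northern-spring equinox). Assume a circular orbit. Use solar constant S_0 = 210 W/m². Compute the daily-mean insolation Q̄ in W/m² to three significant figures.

Q̄ ≈ 81.2 W/m²

Solar declination: sin δ = sin ε · sin L_s = sin 45.80° × sin 130.9° = 0.54188, so δ = +32.812°.
cos h₀ = −tan(+31.1°) tan(+32.812°) = -0.3889, h₀ = 1.9703 rad.
Bracket: h₀ sin ϕ sin δ + cos ϕ cos δ sin h₀ = 1.9703×0.51653×0.54188 + 0.85627×0.84046×0.92127 = 0.551482 + 0.663002 = 1.214484.
Q̄ = (S_0/π) × [bracket] = (210/π) × 1.214484 = 81.18 W/m².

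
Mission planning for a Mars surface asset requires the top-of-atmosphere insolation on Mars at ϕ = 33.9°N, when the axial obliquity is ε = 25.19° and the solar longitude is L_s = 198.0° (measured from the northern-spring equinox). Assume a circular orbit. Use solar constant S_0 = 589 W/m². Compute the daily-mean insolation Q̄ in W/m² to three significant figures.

Q̄ ≈ 133 W/m²

Solar declination: sin δ = sin ε · sin L_s = sin 25.19° × sin 198.0° = -0.13152, so δ = -7.558°.
cos h₀ = −tan(+33.9°) tan(-7.558°) = 0.0892, h₀ = 1.4815 rad.
Bracket: h₀ sin ϕ sin δ + cos ϕ cos δ sin h₀ = 1.4815×0.55775×-0.13152 + 0.83001×0.99131×0.99602 = -0.108676 + 0.819522 = 0.710846.
Q̄ = (S_0/π) × [bracket] = (589/π) × 0.710846 = 133.3 W/m².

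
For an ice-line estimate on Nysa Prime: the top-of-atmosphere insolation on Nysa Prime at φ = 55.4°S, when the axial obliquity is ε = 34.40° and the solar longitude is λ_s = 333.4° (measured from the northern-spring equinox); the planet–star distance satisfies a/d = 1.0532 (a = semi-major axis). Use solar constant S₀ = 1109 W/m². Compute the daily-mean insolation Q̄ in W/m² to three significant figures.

Q̄ ≈ 359 W/m²

Solar declination: sin δ = sin ε · sin λ_s = sin 34.40° × sin 333.4° = -0.25297, so δ = -14.653°.
cos H₀ = −tan(-55.4°) tan(-14.653°) = -0.3790, H₀ = 1.9595 rad.
Bracket: H₀ sin φ sin δ + cos φ cos δ sin H₀ = 1.9595×-0.82314×-0.25297 + 0.56784×0.96747×0.92539 = 0.408026 + 0.508380 = 0.916406.
Inverse-square distance factor (a/d)² = 1.0532² = 1.109230.
Q̄ = (S₀/π) × 1.109230 × [bracket] = (1109/π) × 1.109230 × 0.916406 = 358.8 W/m².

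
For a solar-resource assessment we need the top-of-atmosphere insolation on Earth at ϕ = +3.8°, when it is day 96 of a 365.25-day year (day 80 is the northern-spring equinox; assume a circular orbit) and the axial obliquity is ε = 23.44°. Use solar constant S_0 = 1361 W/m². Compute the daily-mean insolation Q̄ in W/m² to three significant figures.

Solar longitude: L_s = 360° × (96 − 80)/365.25 = 15.770°.
sin δ = sin 23.44° × sin 15.770° = 0.10811, so δ = +6.206°.
cos h₀ = −tan(+3.8°) tan(+6.206°) = -0.0072, h₀ = 1.5780 rad.
Bracket: h₀ sin ϕ sin δ + cos ϕ cos δ sin h₀ = 1.5780×0.06627×0.10811 + 0.99780×0.99414×0.99997 = 0.011306 + 0.991923 = 1.003229.
Q̄ = (S_0/π) × [bracket] = (1361/π) × 1.003229 = 434.6 W/m².

Q̄ ≈ 435 W/m²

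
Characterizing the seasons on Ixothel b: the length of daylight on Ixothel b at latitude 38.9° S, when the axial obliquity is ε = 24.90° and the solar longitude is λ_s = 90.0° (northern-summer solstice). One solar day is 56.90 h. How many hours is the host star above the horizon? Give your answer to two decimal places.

Solar declination: sin δ = sin ε · sin λ_s = sin 24.90° × sin 90.0° = 0.42104, so δ = +24.900°.
cos H₀ = −tan φ · tan δ = −tan(-38.9°) × tan(+24.900°) = 0.3745, so H₀ = 1.1869 rad = 68.00°.
Daylight = 2H₀/(2π) × 56.90 h = (1.1869/π) × 56.90 = 21.50 h.

21.50 h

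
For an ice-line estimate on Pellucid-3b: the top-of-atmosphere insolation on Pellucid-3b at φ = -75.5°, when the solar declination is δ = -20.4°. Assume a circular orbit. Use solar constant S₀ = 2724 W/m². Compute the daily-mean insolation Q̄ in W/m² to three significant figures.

Q̄ ≈ 919 W/m²

cos H₀ = −tan(-75.5°) tan(-20.400°) = -1.4380 ≤ −1 ⇒ polar day, H₀ = π.
Bracket: H₀ sin φ sin δ + cos φ cos δ sin H₀ = 3.1416×-0.96815×-0.34857 + 0.25038×0.93728×0.00000 = 1.060190 + 0.000000 = 1.060190.
Q̄ = (S₀/π) × [bracket] = (2724/π) × 1.060190 = 919.3 W/m².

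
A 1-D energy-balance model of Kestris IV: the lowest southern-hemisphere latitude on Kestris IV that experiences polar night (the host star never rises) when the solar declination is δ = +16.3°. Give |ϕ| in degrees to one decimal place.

|ϕ| = 73.7°

Polar night requires cos h₀ = −tan ϕ tan δ ≥ 1, i.e. tan ϕ tan δ ≤ −1.
The boundary is |tan ϕ| · |tan δ| = 1, so |ϕ| = 90° − |δ| = 90° − 16.3° = 73.7° in the southern hemisphere.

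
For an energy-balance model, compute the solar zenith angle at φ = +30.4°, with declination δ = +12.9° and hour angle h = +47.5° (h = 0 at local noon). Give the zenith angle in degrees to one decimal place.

cos θ_z = sin φ sin δ + cos φ cos δ cos h = 0.112972 + 0.567999 = 0.680971.
θ_z = arccos(0.680971) = 47.1°.

θ_z = 47.1°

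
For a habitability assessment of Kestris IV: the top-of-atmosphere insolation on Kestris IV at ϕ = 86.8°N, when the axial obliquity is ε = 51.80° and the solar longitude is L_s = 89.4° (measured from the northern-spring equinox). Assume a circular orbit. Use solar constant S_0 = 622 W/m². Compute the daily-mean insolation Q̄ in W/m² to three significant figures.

Solar declination: sin δ = sin ε · sin L_s = sin 51.80° × sin 89.4° = 0.78581, so δ = +51.796°.
cos h₀ = −tan(+86.8°) tan(+51.796°) = -22.7262 ≤ −1 ⇒ polar day, h₀ = π.
Bracket: h₀ sin ϕ sin δ + cos ϕ cos δ sin h₀ = 3.1416×0.99844×0.78581 + 0.05582×0.61846×0.00000 = 2.464850 + 0.000000 = 2.464850.
Q̄ = (S_0/π) × [bracket] = (622/π) × 2.464850 = 488.0 W/m².

Q̄ ≈ 488 W/m²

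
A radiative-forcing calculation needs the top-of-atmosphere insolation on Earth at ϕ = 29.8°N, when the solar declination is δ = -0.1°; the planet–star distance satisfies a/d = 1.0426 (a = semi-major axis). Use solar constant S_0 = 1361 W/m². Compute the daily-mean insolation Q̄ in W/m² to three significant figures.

Q̄ ≈ 408 W/m²

cos h₀ = −tan(+29.8°) tan(-0.100°) = 0.0010, h₀ = 1.5698 rad.
Bracket: h₀ sin ϕ sin δ + cos ϕ cos δ sin h₀ = 1.5698×0.49697×-0.00175 + 0.86777×1.00000×1.00000 = -0.001365 + 0.867770 = 0.866405.
Inverse-square distance factor (a/d)² = 1.0426² = 1.087015.
Q̄ = (S_0/π) × 1.087015 × [bracket] = (1361/π) × 1.087015 × 0.866405 = 408.0 W/m².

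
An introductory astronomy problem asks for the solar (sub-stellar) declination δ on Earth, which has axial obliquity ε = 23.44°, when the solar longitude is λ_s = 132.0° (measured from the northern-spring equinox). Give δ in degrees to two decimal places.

δ = +17.19°

sin δ = sin ε · sin λ_s = sin 23.44° × sin 132.0° = 0.295614.
δ = arcsin(0.295614) = +17.19°.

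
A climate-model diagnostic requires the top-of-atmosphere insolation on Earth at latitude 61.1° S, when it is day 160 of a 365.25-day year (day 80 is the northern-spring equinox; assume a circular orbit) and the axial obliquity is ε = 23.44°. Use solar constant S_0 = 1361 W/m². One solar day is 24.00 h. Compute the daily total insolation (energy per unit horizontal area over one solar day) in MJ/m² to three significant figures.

Solar longitude: L_s = 360° × (160 − 80)/365.25 = 78.850°.
sin δ = sin 23.44° × sin 78.850° = 0.39028, so δ = +22.972°.
cos h₀ = −tan(-61.1°) tan(+22.972°) = 0.7679, h₀ = 0.6953 rad.
Bracket: h₀ sin ϕ sin δ + cos ϕ cos δ sin h₀ = 0.6953×-0.87546×0.39028 + 0.48328×0.92070×0.64058 = -0.237566 + 0.285030 = 0.047464.
Q̄ = (S_0/π) × [bracket] = (1361/π) × 0.047464 = 20.562 W/m².
Daily total = Q̄ × 24.00 h × 3600 s/h = 20.562 × 24.00 × 3600 / 10⁶ = 1.777 MJ/m².

1.78 MJ/m²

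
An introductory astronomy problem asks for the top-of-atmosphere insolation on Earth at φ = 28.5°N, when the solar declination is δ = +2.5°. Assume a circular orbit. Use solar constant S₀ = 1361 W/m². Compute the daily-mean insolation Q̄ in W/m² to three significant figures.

cos H₀ = −tan(+28.5°) tan(+2.500°) = -0.0237, H₀ = 1.5945 rad.
Bracket: H₀ sin φ sin δ + cos φ cos δ sin H₀ = 1.5945×0.47716×0.04362 + 0.87882×0.99905×0.99972 = 0.033187 + 0.877739 = 0.910926.
Q̄ = (S₀/π) × [bracket] = (1361/π) × 0.910926 = 394.6 W/m².

Q̄ ≈ 395 W/m²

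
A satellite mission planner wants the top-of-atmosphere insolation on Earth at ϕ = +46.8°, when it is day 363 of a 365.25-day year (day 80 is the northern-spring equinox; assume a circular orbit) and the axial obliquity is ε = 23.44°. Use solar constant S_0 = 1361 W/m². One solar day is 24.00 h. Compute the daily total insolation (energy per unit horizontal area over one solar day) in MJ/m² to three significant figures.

9.20 MJ/m²

Solar longitude: L_s = 360° × (363 − 80)/365.25 = 278.932°.
sin δ = sin 23.44° × sin 278.932° = -0.39296, so δ = -23.139°.
cos h₀ = −tan(+46.8°) tan(-23.139°) = 0.4551, h₀ = 1.0983 rad.
Bracket: h₀ sin ϕ sin δ + cos ϕ cos δ sin h₀ = 1.0983×0.72897×-0.39296 + 0.68455×0.91955×0.89045 = -0.314615 + 0.560519 = 0.245904.
Q̄ = (S_0/π) × [bracket] = (1361/π) × 0.245904 = 106.53 W/m².
Daily total = Q̄ × 24.00 h × 3600 s/h = 106.53 × 24.00 × 3600 / 10⁶ = 9.204 MJ/m².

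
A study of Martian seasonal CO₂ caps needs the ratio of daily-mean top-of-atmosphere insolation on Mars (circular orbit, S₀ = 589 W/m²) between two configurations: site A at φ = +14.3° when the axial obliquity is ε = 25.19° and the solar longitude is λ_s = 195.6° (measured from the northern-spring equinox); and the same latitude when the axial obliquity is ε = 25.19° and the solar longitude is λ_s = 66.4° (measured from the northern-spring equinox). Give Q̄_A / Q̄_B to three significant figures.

Q̄_A / Q̄_B ≈ 0.876

— Configuration A (φ=+14.3°):
Solar declination: sin δ = sin ε · sin λ_s = sin 25.19° × sin 195.6° = -0.11446, so δ = -6.572°.
cos H₀ = −tan(+14.3°) tan(-6.572°) = 0.0294, H₀ = 1.5414 rad.
Bracket: H₀ sin φ sin δ + cos φ cos δ sin H₀ = 1.5414×0.24700×-0.11446 + 0.96902×0.99343×0.99957 = -0.043578 + 0.962240 = 0.918662.
Q̄ = (S₀/π) × [bracket] = (589/π) × 0.918662 = 172.23 W/m².
— Configuration B (φ=+14.3°):
Solar declination: sin δ = sin ε · sin λ_s = sin 25.19° × sin 66.4° = 0.39002, so δ = +22.956°.
cos H₀ = −tan(+14.3°) tan(+22.956°) = -0.1080, H₀ = 1.6790 rad.
Bracket: H₀ sin φ sin δ + cos φ cos δ sin H₀ = 1.6790×0.24700×0.39002 + 0.96902×0.92080×0.99415 = 0.161746 + 0.887054 = 1.048800.
Q̄ = (S₀/π) × [bracket] = (589/π) × 1.048800 = 196.63 W/m².
Ratio Q̄_A / Q̄_B = 172.23 / 196.63 = 0.8759.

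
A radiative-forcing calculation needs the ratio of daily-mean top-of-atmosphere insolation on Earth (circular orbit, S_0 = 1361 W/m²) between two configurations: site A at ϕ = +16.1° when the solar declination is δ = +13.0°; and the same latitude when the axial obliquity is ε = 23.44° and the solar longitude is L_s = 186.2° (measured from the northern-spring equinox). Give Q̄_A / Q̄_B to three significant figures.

Q̄_A / Q̄_B ≈ 1.10

— Configuration A (ϕ=+16.1°):
cos h₀ = −tan(+16.1°) tan(+13.000°) = -0.0666, h₀ = 1.6375 rad.
Bracket: h₀ sin ϕ sin δ + cos ϕ cos δ sin h₀ = 1.6375×0.27731×0.22495 + 0.96078×0.97437×0.99778 = 0.102149 + 0.934077 = 1.036226.
Q̄ = (S_0/π) × [bracket] = (1361/π) × 1.036226 = 448.91 W/m².
— Configuration B (ϕ=+16.1°):
Solar declination: sin δ = sin ε · sin L_s = sin 23.44° × sin 186.2° = -0.04296, so δ = -2.462°.
cos h₀ = −tan(+16.1°) tan(-2.462°) = 0.0124, h₀ = 1.5584 rad.
Bracket: h₀ sin ϕ sin δ + cos ϕ cos δ sin h₀ = 1.5584×0.27731×-0.04296 + 0.96078×0.99908×0.99992 = -0.018566 + 0.959819 = 0.941253.
Q̄ = (S_0/π) × [bracket] = (1361/π) × 0.941253 = 407.77 W/m².
Ratio Q̄_A / Q̄_B = 448.91 / 407.77 = 1.101.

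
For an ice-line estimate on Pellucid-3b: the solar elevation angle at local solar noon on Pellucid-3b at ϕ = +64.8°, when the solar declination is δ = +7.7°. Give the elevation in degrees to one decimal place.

At local noon the hour angle is zero, so the zenith angle equals |ϕ − δ| = |+64.8° − (+7.700°)| = 57.100°.
Elevation = 90° − 57.100° = 32.9°.

32.9°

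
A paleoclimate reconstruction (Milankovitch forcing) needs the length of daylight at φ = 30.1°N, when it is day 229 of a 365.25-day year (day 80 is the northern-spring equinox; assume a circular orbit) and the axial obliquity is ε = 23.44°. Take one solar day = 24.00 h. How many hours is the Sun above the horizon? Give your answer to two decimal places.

12.99 h

Solar longitude: λ_s = 360° × (229 − 80)/365.25 = 146.858°.
sin δ = sin 23.44° × sin 146.858° = 0.21748, so δ = +12.561°.
cos H₀ = −tan φ · tan δ = −tan(+30.1°) × tan(+12.561°) = -0.1292, so H₀ = 1.7003 rad = 97.42°.
Daylight = 2H₀/(2π) × 24.00 h = (1.7003/π) × 24.00 = 12.99 h.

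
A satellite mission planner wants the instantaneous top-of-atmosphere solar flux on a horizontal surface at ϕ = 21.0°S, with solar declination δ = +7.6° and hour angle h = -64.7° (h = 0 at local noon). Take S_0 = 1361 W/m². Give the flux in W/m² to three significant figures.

cos θ_z = sin ϕ sin δ + cos ϕ cos δ cos h = -0.047396 + 0.395468 = 0.348072.
Flux = S_0 · cos θ_z = 1361 × 0.348072 = 473.7 W/m².

474 W/m²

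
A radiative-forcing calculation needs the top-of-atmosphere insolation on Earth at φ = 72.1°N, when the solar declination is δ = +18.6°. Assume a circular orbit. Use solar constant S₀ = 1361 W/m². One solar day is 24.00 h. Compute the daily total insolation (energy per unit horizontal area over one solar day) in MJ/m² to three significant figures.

cos H₀ = −tan(+72.1°) tan(+18.600°) = -1.0419 ≤ −1 ⇒ polar day, H₀ = π.
Bracket: H₀ sin φ sin δ + cos φ cos δ sin H₀ = 3.1416×0.95159×0.31896 + 0.30736×0.94777×0.00000 = 0.953536 + 0.000000 = 0.953536.
Q̄ = (S₀/π) × [bracket] = (1361/π) × 0.953536 = 413.09 W/m².
Daily total = Q̄ × 24.00 h × 3600 s/h = 413.09 × 24.00 × 3600 / 10⁶ = 35.69 MJ/m².

35.7 MJ/m²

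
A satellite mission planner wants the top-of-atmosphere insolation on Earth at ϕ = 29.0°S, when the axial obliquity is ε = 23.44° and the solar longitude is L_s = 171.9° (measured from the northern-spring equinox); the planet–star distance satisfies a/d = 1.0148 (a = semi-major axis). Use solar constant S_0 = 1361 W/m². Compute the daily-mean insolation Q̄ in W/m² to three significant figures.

Q̄ ≈ 371 W/m²

Solar declination: sin δ = sin ε · sin L_s = sin 23.44° × sin 171.9° = 0.05605, so δ = +3.213°.
cos h₀ = −tan(-29.0°) tan(+3.213°) = 0.0311, h₀ = 1.5397 rad.
Bracket: h₀ sin ϕ sin δ + cos ϕ cos δ sin h₀ = 1.5397×-0.48481×0.05605 + 0.87462×0.99843×0.99952 = -0.041839 + 0.872828 = 0.830989.
Inverse-square distance factor (a/d)² = 1.0148² = 1.029819.
Q̄ = (S_0/π) × 1.029819 × [bracket] = (1361/π) × 1.029819 × 0.830989 = 370.7 W/m².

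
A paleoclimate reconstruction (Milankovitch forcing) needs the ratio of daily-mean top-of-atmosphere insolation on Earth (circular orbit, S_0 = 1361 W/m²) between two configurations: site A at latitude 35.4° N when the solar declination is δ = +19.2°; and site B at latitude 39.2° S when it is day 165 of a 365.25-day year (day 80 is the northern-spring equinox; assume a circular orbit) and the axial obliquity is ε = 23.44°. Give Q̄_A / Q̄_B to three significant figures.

Q̄_A / Q̄_B ≈ 3.01

— Configuration A (ϕ=+35.4°):
cos h₀ = −tan(+35.4°) tan(+19.200°) = -0.2475, h₀ = 1.8209 rad.
Bracket: h₀ sin ϕ sin δ + cos ϕ cos δ sin h₀ = 1.8209×0.57928×0.32887 + 0.81513×0.94438×0.96889 = 0.346896 + 0.745844 = 1.092740.
Q̄ = (S_0/π) × [bracket] = (1361/π) × 1.092740 = 473.40 W/m².
— Configuration B (ϕ=-39.2°):
Solar longitude: L_s = 360° × (165 − 80)/365.25 = 83.778°.
sin δ = sin 23.44° × sin 83.778° = 0.39545, so δ = +23.294°.
cos h₀ = −tan(-39.2°) tan(+23.294°) = 0.3511, h₀ = 1.2120 rad.
Bracket: h₀ sin ϕ sin δ + cos ϕ cos δ sin h₀ = 1.2120×-0.63203×0.39545 + 0.77494×0.91849×0.93632 = -0.302923 + 0.666449 = 0.363526.
Q̄ = (S_0/π) × [bracket] = (1361/π) × 0.363526 = 157.49 W/m².
Ratio Q̄_A / Q̄_B = 473.40 / 157.49 = 3.006.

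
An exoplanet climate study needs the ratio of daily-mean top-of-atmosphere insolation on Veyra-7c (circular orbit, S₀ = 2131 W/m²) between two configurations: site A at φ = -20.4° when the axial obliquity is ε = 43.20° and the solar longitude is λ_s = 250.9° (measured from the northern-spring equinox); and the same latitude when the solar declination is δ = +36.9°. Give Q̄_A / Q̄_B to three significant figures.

Q̄_A / Q̄_B ≈ 2.45

— Configuration A (φ=-20.4°):
Solar declination: sin δ = sin ε · sin λ_s = sin 43.20° × sin 250.9° = -0.64686, so δ = -40.305°.
cos H₀ = −tan(-20.4°) tan(-40.305°) = -0.3155, H₀ = 1.8917 rad.
Bracket: H₀ sin φ sin δ + cos φ cos δ sin H₀ = 1.8917×-0.34857×-0.64686 + 0.93728×0.76261×0.94894 = 0.426533 + 0.678282 = 1.104815.
Q̄ = (S₀/π) × [bracket] = (2131/π) × 1.104815 = 749.42 W/m².
— Configuration B (φ=-20.4°):
cos H₀ = −tan(-20.4°) tan(+36.900°) = 0.2792, H₀ = 1.2878 rad.
Bracket: H₀ sin φ sin δ + cos φ cos δ sin H₀ = 1.2878×-0.34857×0.60042 + 0.93728×0.79968×0.96022 = -0.269522 + 0.719708 = 0.450186.
Q̄ = (S₀/π) × [bracket] = (2131/π) × 0.450186 = 305.37 W/m².
Ratio Q̄_A / Q̄_B = 749.42 / 305.37 = 2.454.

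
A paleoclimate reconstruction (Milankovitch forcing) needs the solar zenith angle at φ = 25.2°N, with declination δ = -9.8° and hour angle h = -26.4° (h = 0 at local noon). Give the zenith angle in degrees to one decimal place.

θ_z = 43.4°

cos θ_z = sin φ sin δ + cos φ cos δ cos h = -0.072472 + 0.798638 = 0.726166.
θ_z = arccos(0.726166) = 43.4°.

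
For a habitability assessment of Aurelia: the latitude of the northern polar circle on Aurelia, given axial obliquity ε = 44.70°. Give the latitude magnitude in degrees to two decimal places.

45.30°

The polar circle is the lowest latitude that experiences at least one full rotation of continuous daylight at the northern-summer solstice; it lies at |φ| = 90° − ε = 90° − 44.70° = 45.30°.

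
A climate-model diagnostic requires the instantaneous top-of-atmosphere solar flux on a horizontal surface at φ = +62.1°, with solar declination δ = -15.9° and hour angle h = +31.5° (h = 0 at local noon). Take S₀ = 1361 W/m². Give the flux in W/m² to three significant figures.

cos θ_z = sin φ sin δ + cos φ cos δ cos h = -0.242116 + 0.383711 = 0.141595.
Flux = S₀ · cos θ_z = 1361 × 0.141595 = 192.7 W/m².

193 W/m²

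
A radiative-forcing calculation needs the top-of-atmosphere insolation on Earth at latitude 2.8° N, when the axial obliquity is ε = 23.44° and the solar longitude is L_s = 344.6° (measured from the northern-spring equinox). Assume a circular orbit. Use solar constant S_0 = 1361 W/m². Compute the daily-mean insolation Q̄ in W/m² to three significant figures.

Solar declination: sin δ = sin ε · sin L_s = sin 23.44° × sin 344.6° = -0.10564, so δ = -6.064°.
cos h₀ = −tan(+2.8°) tan(-6.064°) = 0.0052, h₀ = 1.5656 rad.
Bracket: h₀ sin ϕ sin δ + cos ϕ cos δ sin h₀ = 1.5656×0.04885×-0.10564 + 0.99881×0.99440×0.99999 = -0.008079 + 0.993207 = 0.985128.
Q̄ = (S_0/π) × [bracket] = (1361/π) × 0.985128 = 426.8 W/m².

Q̄ ≈ 427 W/m²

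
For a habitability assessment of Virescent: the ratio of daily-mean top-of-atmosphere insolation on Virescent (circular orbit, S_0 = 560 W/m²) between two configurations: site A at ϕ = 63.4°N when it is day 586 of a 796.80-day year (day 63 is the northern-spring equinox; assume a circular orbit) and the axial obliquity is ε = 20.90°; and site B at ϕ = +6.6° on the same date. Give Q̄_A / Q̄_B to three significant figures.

Q̄_A / Q̄_B ≈ 0.107

— Configuration A (ϕ=+63.4°):
Solar longitude: L_s = 360° × (586 − 63)/796.80 = 236.295°.
sin δ = sin 20.90° × sin 236.295° = -0.29677, so δ = -17.264°.
cos h₀ = −tan(+63.4°) tan(-17.264°) = 0.6206, h₀ = 0.9013 rad.
Bracket: h₀ sin ϕ sin δ + cos ϕ cos δ sin h₀ = 0.9013×0.89415×-0.29677 + 0.44776×0.95495×0.78413 = -0.239166 + 0.335285 = 0.096119.
Q̄ = (S_0/π) × [bracket] = (560/π) × 0.096119 = 17.134 W/m².
— Configuration B (ϕ=+6.6°):
cos h₀ = −tan(+6.6°) tan(-17.264°) = 0.0360, h₀ = 1.5348 rad.
Bracket: h₀ sin ϕ sin δ + cos ϕ cos δ sin h₀ = 1.5348×0.11494×-0.29677 + 0.99337×0.95495×0.99935 = -0.052353 + 0.948002 = 0.895649.
Q̄ = (S_0/π) × [bracket] = (560/π) × 0.895649 = 159.65 W/m².
Ratio Q̄_A / Q̄_B = 17.134 / 159.65 = 0.1073.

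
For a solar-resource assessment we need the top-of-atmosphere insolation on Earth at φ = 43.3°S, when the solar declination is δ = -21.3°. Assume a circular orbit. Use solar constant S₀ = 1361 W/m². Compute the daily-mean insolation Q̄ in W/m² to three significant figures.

cos H₀ = −tan(-43.3°) tan(-21.300°) = -0.3674, H₀ = 1.9470 rad.
Bracket: H₀ sin φ sin δ + cos φ cos δ sin H₀ = 1.9470×-0.68582×-0.36325 + 0.72777×0.93169×0.93006 = 0.485045 + 0.630633 = 1.115678.
Q̄ = (S₀/π) × [bracket] = (1361/π) × 1.115678 = 483.3 W/m².

Q̄ ≈ 483 W/m²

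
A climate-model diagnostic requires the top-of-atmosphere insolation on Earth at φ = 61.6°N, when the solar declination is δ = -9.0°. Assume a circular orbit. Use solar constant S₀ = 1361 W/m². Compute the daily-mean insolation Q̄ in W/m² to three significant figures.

Q̄ ≈ 119 W/m²

cos H₀ = −tan(+61.6°) tan(-9.000°) = 0.2929, H₀ = 1.2735 rad.
Bracket: H₀ sin φ sin δ + cos φ cos δ sin H₀ = 1.2735×0.87965×-0.15643 + 0.47562×0.98769×0.95614 = -0.175238 + 0.449161 = 0.273923.
Q̄ = (S₀/π) × [bracket] = (1361/π) × 0.273923 = 118.7 W/m².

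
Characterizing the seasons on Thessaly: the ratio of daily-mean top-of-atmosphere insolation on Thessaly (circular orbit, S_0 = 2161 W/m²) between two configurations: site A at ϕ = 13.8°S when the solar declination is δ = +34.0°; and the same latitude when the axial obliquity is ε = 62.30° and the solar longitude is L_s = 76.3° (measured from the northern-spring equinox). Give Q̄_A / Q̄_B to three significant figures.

Q̄_A / Q̄_B ≈ 2.81

— Configuration A (ϕ=-13.8°):
cos h₀ = −tan(-13.8°) tan(+34.000°) = 0.1657, h₀ = 1.4044 rad.
Bracket: h₀ sin ϕ sin δ + cos ϕ cos δ sin h₀ = 1.4044×-0.23853×0.55919 + 0.97113×0.82904×0.98618 = -0.187324 + 0.793979 = 0.606655.
Q̄ = (S_0/π) × [bracket] = (2161/π) × 0.606655 = 417.30 W/m².
— Configuration B (ϕ=-13.8°):
Solar declination: sin δ = sin ε · sin L_s = sin 62.30° × sin 76.3° = 0.86020, so δ = +59.339°.
cos h₀ = −tan(-13.8°) tan(+59.339°) = 0.4143, h₀ = 1.1436 rad.
Bracket: h₀ sin ϕ sin δ + cos ϕ cos δ sin h₀ = 1.1436×-0.23853×0.86020 + 0.97113×0.50995×0.91013 = -0.234648 + 0.450722 = 0.216074.
Q̄ = (S_0/π) × [bracket] = (2161/π) × 0.216074 = 148.63 W/m².
Ratio Q̄_A / Q̄_B = 417.30 / 148.63 = 2.808.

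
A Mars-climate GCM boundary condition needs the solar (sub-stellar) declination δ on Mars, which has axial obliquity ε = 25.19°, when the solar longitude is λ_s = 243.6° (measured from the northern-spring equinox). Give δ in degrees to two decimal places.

sin δ = sin ε · sin λ_s = sin 25.19° × sin 243.6° = -0.381234.
δ = arcsin(-0.381234) = -22.41°.

δ = -22.41°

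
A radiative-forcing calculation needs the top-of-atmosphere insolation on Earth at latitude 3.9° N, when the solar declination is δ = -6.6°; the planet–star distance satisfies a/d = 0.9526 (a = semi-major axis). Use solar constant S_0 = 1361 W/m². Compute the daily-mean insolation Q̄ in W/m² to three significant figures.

Q̄ ≈ 385 W/m²

cos h₀ = −tan(+3.9°) tan(-6.600°) = 0.0079, h₀ = 1.5629 rad.
Bracket: h₀ sin ϕ sin δ + cos ϕ cos δ sin h₀ = 1.5629×0.06802×-0.11494 + 0.99768×0.99337×0.99997 = -0.012219 + 0.991036 = 0.978817.
Inverse-square distance factor (a/d)² = 0.9526² = 0.907447.
Q̄ = (S_0/π) × 0.907447 × [bracket] = (1361/π) × 0.907447 × 0.978817 = 384.8 W/m².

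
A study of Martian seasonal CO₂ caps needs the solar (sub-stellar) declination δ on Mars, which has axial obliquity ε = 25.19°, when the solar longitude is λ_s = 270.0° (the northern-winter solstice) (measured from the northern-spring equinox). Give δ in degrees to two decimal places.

δ = -25.19°

sin δ = sin ε · sin λ_s = sin 25.19° × sin 270.0° = -0.425621.
δ = arcsin(-0.425621) = -25.19°.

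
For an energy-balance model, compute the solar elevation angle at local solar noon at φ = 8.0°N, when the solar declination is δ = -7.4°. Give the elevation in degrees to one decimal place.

At local noon the hour angle is zero, so the zenith angle equals |φ − δ| = |+8.0° − (-7.400°)| = 15.400°.
Elevation = 90° − 15.400° = 74.6°.

74.6°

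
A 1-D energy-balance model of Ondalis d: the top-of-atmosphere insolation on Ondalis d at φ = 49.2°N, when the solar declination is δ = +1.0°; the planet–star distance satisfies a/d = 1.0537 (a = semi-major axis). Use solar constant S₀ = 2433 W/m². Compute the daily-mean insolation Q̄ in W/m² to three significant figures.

Q̄ ≈ 580 W/m²

cos H₀ = −tan(+49.2°) tan(+1.000°) = -0.0202, H₀ = 1.5910 rad.
Bracket: H₀ sin φ sin δ + cos φ cos δ sin H₀ = 1.5910×0.75700×0.01745 + 0.65342×0.99985×0.99980 = 0.021017 + 0.653191 = 0.674208.
Inverse-square distance factor (a/d)² = 1.0537² = 1.110284.
Q̄ = (S₀/π) × 1.110284 × [bracket] = (2433/π) × 1.110284 × 0.674208 = 579.7 W/m².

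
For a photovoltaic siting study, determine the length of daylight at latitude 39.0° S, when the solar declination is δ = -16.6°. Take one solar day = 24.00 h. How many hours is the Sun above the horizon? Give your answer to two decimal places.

cos H₀ = −tan φ · tan δ = −tan(-39.0°) × tan(-16.600°) = -0.2414, so H₀ = 1.8146 rad = 103.97°.
Daylight = 2H₀/(2π) × 24.00 h = (1.8146/π) × 24.00 = 13.86 h.

13.86 h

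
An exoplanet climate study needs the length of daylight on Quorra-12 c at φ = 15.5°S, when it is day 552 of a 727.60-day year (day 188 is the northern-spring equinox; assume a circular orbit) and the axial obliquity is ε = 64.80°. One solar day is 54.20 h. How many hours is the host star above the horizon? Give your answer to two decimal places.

Solar longitude: λ_s = 360° × (552 − 188)/727.60 = 180.099°.
sin δ = sin 64.80° × sin 180.099° = -0.00156, so δ = -0.090°.
cos H₀ = −tan φ · tan δ = −tan(-15.5°) × tan(-0.090°) = -0.0004, so H₀ = 1.5712 rad = 90.02°.
Daylight = 2H₀/(2π) × 54.20 h = (1.5712/π) × 54.20 = 27.11 h.

27.11 h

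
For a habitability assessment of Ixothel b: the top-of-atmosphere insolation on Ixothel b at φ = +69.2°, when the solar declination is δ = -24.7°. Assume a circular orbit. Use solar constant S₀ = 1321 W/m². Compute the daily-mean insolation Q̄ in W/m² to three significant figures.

cos H₀ = −tan(+69.2°) tan(-24.700°) = 1.2108 ≥ 1 ⇒ polar night, H₀ = 0 and Q̄ = 0.

Q̄ ≈ 0.00 W/m²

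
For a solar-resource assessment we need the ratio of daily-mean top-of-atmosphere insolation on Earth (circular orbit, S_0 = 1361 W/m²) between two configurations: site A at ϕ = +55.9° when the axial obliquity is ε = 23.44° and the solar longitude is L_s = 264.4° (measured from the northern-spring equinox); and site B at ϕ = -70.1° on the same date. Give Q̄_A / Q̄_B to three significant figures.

— Configuration A (ϕ=+55.9°):
Solar declination: sin δ = sin ε · sin L_s = sin 23.44° × sin 264.4° = -0.39589, so δ = -23.321°.
cos h₀ = −tan(+55.9°) tan(-23.321°) = 0.6368, h₀ = 0.8805 rad.
Bracket: h₀ sin ϕ sin δ + cos ϕ cos δ sin h₀ = 0.8805×0.82806×-0.39589 + 0.56064×0.91830×0.77107 = -0.288646 + 0.396974 = 0.108328.
Q̄ = (S_0/π) × [bracket] = (1361/π) × 0.108328 = 46.930 W/m².
— Configuration B (ϕ=-70.1°):
cos h₀ = −tan(-70.1°) tan(-23.321°) = -1.1909 ≤ −1 ⇒ polar day, h₀ = π.
Bracket: h₀ sin ϕ sin δ + cos ϕ cos δ sin h₀ = 3.1416×-0.94029×-0.39589 + 0.34038×0.91830×0.00000 = 1.169465 + 0.000000 = 1.169465.
Q̄ = (S_0/π) × [bracket] = (1361/π) × 1.169465 = 506.64 W/m².
Ratio Q̄_A / Q̄_B = 46.930 / 506.64 = 0.09263.

Q̄_A / Q̄_B ≈ 0.0926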